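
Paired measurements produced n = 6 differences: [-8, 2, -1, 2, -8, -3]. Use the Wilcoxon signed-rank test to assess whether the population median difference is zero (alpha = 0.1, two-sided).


Step 1: Drop any zero differences (none here) and take |d_i|.
|d| = [8, 2, 1, 2, 8, 3]
Step 2: Midrank |d_i| (ties get averaged ranks).
ranks: |8|->5.5, |2|->2.5, |1|->1, |2|->2.5, |8|->5.5, |3|->4
Step 3: Attach original signs; sum ranks with positive sign and with negative sign.
W+ = 2.5 + 2.5 = 5
W- = 5.5 + 1 + 5.5 + 4 = 16
(Check: W+ + W- = 21 should equal n(n+1)/2 = 21.)
Step 4: Test statistic W = min(W+, W-) = 5.
Step 5: Ties in |d|, so use the tie-corrected normal approximation.
        E[W] = n(n+1)/4 = 6*7/4 = 10.5.
        Tie groups: |d|=2 (t=2), |d|=8 (t=2); sum(t^3 - t) = 12.
        Var[W] = n(n+1)(2n+1)/24 - sum(t^3-t)/48 = 546/24 - 12/48 = 22.5.
        z = (W - E[W]) / sqrt(Var[W]) = (5 - 10.5) / 4.7434 = -1.1595.
        Two-sided p = 2*Phi(z) = 0.246252.
Step 6: alpha = 0.1. fail to reject H0.

W+ = 5, W- = 16, W = min = 5, p = 0.246252, fail to reject H0.


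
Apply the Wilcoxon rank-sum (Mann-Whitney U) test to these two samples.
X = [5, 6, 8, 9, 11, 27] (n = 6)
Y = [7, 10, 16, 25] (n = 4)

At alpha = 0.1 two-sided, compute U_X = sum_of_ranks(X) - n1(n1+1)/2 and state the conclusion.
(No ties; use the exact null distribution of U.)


Step 1: Combine and sort all 10 observations; assign midranks.
sorted (value, group): (5,X), (6,X), (7,Y), (8,X), (9,X), (10,Y), (11,X), (16,Y), (25,Y), (27,X)
ranks: 5->1, 6->2, 7->3, 8->4, 9->5, 10->6, 11->7, 16->8, 25->9, 27->10
Step 2: Rank sum for X: R1 = 1 + 2 + 4 + 5 + 7 + 10 = 29.
Step 3: U_X = R1 - n1(n1+1)/2 = 29 - 6*7/2 = 29 - 21 = 8.
       U_Y = n1*n2 - U_X = 24 - 8 = 16.
Step 4: No ties, so the exact null distribution of U (based on enumerating the C(10,6) = 210 equally likely rank assignments) gives the two-sided p-value.
Step 5: p-value = 0.476190; compare to alpha = 0.1. fail to reject H0.

U_X = 8, p = 0.476190, fail to reject H0 at alpha = 0.1.


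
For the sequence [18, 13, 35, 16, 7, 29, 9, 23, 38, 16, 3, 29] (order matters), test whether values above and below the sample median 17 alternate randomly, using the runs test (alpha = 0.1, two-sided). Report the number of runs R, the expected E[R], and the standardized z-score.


Step 1: Compute median = 17; label A = above, B = below.
Labels in order: ABABBABAABBA  (n_A = 6, n_B = 6)
Step 2: Count runs R = 9.
Step 3: Under H0 (random ordering), E[R] = 2*n_A*n_B/(n_A+n_B) + 1 = 2*6*6/12 + 1 = 7.0000.
        Var[R] = 2*n_A*n_B*(2*n_A*n_B - n_A - n_B) / ((n_A+n_B)^2 * (n_A+n_B-1)) = 4320/1584 = 2.7273.
        SD[R] = 1.6514.
Step 4: Continuity-corrected z = (R - 0.5 - E[R]) / SD[R] = (9 - 0.5 - 7.0000) / 1.6514 = 0.9083.
Step 5: Two-sided p-value via normal approximation = 2*(1 - Phi(|z|)) = 0.363722.
Step 6: alpha = 0.1. fail to reject H0.

R = 9, z = 0.9083, p = 0.363722, fail to reject H0.


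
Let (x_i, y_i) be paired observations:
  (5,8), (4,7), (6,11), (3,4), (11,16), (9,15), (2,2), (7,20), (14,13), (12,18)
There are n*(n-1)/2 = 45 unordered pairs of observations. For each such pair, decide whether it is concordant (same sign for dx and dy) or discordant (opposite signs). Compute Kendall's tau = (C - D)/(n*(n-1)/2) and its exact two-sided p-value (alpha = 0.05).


Step 1: Enumerate the 45 unordered pairs (i,j) with i<j and classify each by sign(x_j-x_i) * sign(y_j-y_i).
  (1,2):dx=-1,dy=-1->C; (1,3):dx=+1,dy=+3->C; (1,4):dx=-2,dy=-4->C; (1,5):dx=+6,dy=+8->C
  (1,6):dx=+4,dy=+7->C; (1,7):dx=-3,dy=-6->C; (1,8):dx=+2,dy=+12->C; (1,9):dx=+9,dy=+5->C
  (1,10):dx=+7,dy=+10->C; (2,3):dx=+2,dy=+4->C; (2,4):dx=-1,dy=-3->C; (2,5):dx=+7,dy=+9->C
  (2,6):dx=+5,dy=+8->C; (2,7):dx=-2,dy=-5->C; (2,8):dx=+3,dy=+13->C; (2,9):dx=+10,dy=+6->C
  (2,10):dx=+8,dy=+11->C; (3,4):dx=-3,dy=-7->C; (3,5):dx=+5,dy=+5->C; (3,6):dx=+3,dy=+4->C
  (3,7):dx=-4,dy=-9->C; (3,8):dx=+1,dy=+9->C; (3,9):dx=+8,dy=+2->C; (3,10):dx=+6,dy=+7->C
  (4,5):dx=+8,dy=+12->C; (4,6):dx=+6,dy=+11->C; (4,7):dx=-1,dy=-2->C; (4,8):dx=+4,dy=+16->C
  (4,9):dx=+11,dy=+9->C; (4,10):dx=+9,dy=+14->C; (5,6):dx=-2,dy=-1->C; (5,7):dx=-9,dy=-14->C
  (5,8):dx=-4,dy=+4->D; (5,9):dx=+3,dy=-3->D; (5,10):dx=+1,dy=+2->C; (6,7):dx=-7,dy=-13->C
  (6,8):dx=-2,dy=+5->D; (6,9):dx=+5,dy=-2->D; (6,10):dx=+3,dy=+3->C; (7,8):dx=+5,dy=+18->C
  (7,9):dx=+12,dy=+11->C; (7,10):dx=+10,dy=+16->C; (8,9):dx=+7,dy=-7->D; (8,10):dx=+5,dy=-2->D
  (9,10):dx=-2,dy=+5->D
Step 2: C = 38, D = 7, total pairs = 45.
Step 3: tau = (C - D)/(n(n-1)/2) = (38 - 7)/45 = 0.688889.
Step 4: Exact two-sided p-value (enumerate n! = 3628800 permutations of y under H0): p = 0.004687.
Step 5: alpha = 0.05. reject H0.

tau_b = 0.6889 (C=38, D=7), p = 0.004687, reject H0.


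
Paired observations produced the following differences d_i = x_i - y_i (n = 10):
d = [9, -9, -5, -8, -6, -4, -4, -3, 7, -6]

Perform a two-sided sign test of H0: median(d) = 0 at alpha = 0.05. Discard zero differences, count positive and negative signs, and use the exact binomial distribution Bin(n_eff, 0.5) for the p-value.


Step 1: Discard zero differences. Original n = 10; n_eff = number of nonzero differences = 10.
Nonzero differences (with sign): +9, -9, -5, -8, -6, -4, -4, -3, +7, -6
Step 2: Count signs: positive = 2, negative = 8.
Step 3: Under H0: P(positive) = 0.5, so the number of positives S ~ Bin(10, 0.5).
Step 4: Two-sided exact p-value = sum of Bin(10,0.5) probabilities at or below the observed probability = 0.109375.
Step 5: alpha = 0.05. fail to reject H0.

n_eff = 10, pos = 2, neg = 8, p = 0.109375, fail to reject H0.


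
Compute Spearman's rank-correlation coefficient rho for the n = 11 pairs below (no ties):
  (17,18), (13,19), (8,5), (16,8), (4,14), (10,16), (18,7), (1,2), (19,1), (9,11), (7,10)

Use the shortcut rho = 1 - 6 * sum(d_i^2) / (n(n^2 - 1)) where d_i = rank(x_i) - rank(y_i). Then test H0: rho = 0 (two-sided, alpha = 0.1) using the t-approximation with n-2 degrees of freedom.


Step 1: Rank x and y separately (midranks; no ties here).
rank(x): 17->9, 13->7, 8->4, 16->8, 4->2, 10->6, 18->10, 1->1, 19->11, 9->5, 7->3
rank(y): 18->10, 19->11, 5->3, 8->5, 14->8, 16->9, 7->4, 2->2, 1->1, 11->7, 10->6
Step 2: d_i = R_x(i) - R_y(i); compute d_i^2.
  (9-10)^2=1, (7-11)^2=16, (4-3)^2=1, (8-5)^2=9, (2-8)^2=36, (6-9)^2=9, (10-4)^2=36, (1-2)^2=1, (11-1)^2=100, (5-7)^2=4, (3-6)^2=9
sum(d^2) = 222.
Step 3: rho = 1 - 6*222 / (11*(11^2 - 1)) = 1 - 1332/1320 = -0.009091.
Step 4: Under H0, t = rho * sqrt((n-2)/(1-rho^2)) = -0.0273 ~ t(9).
Step 5: Two-sided p-value from the t-distribution with 9 df = 0.978837.
Step 6: alpha = 0.1. fail to reject H0.

rho = -0.0091, p = 0.978837, fail to reject H0 at alpha = 0.1.


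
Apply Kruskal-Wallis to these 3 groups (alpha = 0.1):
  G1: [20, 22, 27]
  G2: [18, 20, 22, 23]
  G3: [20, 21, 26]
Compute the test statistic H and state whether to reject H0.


Step 1: Combine all N = 10 observations and assign midranks.
sorted (value, group, rank): (18,G2,1), (20,G1,3), (20,G2,3), (20,G3,3), (21,G3,5), (22,G1,6.5), (22,G2,6.5), (23,G2,8), (26,G3,9), (27,G1,10)
Step 2: Sum ranks within each group.
R_1 = 19.5 (n_1 = 3)
R_2 = 18.5 (n_2 = 4)
R_3 = 17 (n_3 = 3)
Step 3: H = 12/(N(N+1)) * sum(R_i^2/n_i) - 3(N+1)
     = 12/(10*11) * (19.5^2/3 + 18.5^2/4 + 17^2/3) - 3*11
     = 0.109091 * 308.646 - 33
     = 0.670455.
Step 4: Ties present; correction factor C = 1 - 30/(10^3 - 10) = 0.969697. Corrected H = 0.670455 / 0.969697 = 0.691406.
Step 5: Under H0, H ~ chi^2(2); p-value = 0.707723.
Step 6: alpha = 0.1. fail to reject H0.

H = 0.6914, df = 2, p = 0.707723, fail to reject H0.


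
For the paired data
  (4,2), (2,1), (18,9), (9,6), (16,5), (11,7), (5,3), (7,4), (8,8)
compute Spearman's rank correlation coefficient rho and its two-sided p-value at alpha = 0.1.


Step 1: Rank x and y separately (midranks; no ties here).
rank(x): 4->2, 2->1, 18->9, 9->6, 16->8, 11->7, 5->3, 7->4, 8->5
rank(y): 2->2, 1->1, 9->9, 6->6, 5->5, 7->7, 3->3, 4->4, 8->8
Step 2: d_i = R_x(i) - R_y(i); compute d_i^2.
  (2-2)^2=0, (1-1)^2=0, (9-9)^2=0, (6-6)^2=0, (8-5)^2=9, (7-7)^2=0, (3-3)^2=0, (4-4)^2=0, (5-8)^2=9
sum(d^2) = 18.
Step 3: rho = 1 - 6*18 / (9*(9^2 - 1)) = 1 - 108/720 = 0.850000.
Step 4: Under H0, t = rho * sqrt((n-2)/(1-rho^2)) = 4.2691 ~ t(7).
Step 5: Two-sided p-value from the t-distribution with 7 df = 0.003705.
Step 6: alpha = 0.1. reject H0.

rho = 0.8500, p = 0.003705, reject H0 at alpha = 0.1.


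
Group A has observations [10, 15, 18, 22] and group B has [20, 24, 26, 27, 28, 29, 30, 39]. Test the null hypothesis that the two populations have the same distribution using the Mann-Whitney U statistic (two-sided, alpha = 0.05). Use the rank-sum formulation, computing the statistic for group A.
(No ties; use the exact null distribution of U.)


Step 1: Combine and sort all 12 observations; assign midranks.
sorted (value, group): (10,X), (15,X), (18,X), (20,Y), (22,X), (24,Y), (26,Y), (27,Y), (28,Y), (29,Y), (30,Y), (39,Y)
ranks: 10->1, 15->2, 18->3, 20->4, 22->5, 24->6, 26->7, 27->8, 28->9, 29->10, 30->11, 39->12
Step 2: Rank sum for X: R1 = 1 + 2 + 3 + 5 = 11.
Step 3: U_X = R1 - n1(n1+1)/2 = 11 - 4*5/2 = 11 - 10 = 1.
       U_Y = n1*n2 - U_X = 32 - 1 = 31.
Step 4: No ties, so the exact null distribution of U (based on enumerating the C(12,4) = 495 equally likely rank assignments) gives the two-sided p-value.
Step 5: p-value = 0.008081; compare to alpha = 0.05. reject H0.

U_X = 1, p = 0.008081, reject H0 at alpha = 0.05.


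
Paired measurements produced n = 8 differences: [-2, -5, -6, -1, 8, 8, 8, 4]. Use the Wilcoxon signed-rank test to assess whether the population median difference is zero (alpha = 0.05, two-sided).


Step 1: Drop any zero differences (none here) and take |d_i|.
|d| = [2, 5, 6, 1, 8, 8, 8, 4]
Step 2: Midrank |d_i| (ties get averaged ranks).
ranks: |2|->2, |5|->4, |6|->5, |1|->1, |8|->7, |8|->7, |8|->7, |4|->3
Step 3: Attach original signs; sum ranks with positive sign and with negative sign.
W+ = 7 + 7 + 7 + 3 = 24
W- = 2 + 4 + 5 + 1 = 12
(Check: W+ + W- = 36 should equal n(n+1)/2 = 36.)
Step 4: Test statistic W = min(W+, W-) = 12.
Step 5: Ties in |d|, so use the tie-corrected normal approximation.
        E[W] = n(n+1)/4 = 8*9/4 = 18.
        Tie groups: |d|=8 (t=3); sum(t^3 - t) = 24.
        Var[W] = n(n+1)(2n+1)/24 - sum(t^3-t)/48 = 1224/24 - 24/48 = 50.5.
        z = (W - E[W]) / sqrt(Var[W]) = (12 - 18) / 7.1063 = -0.8443.
        Two-sided p = 2*Phi(z) = 0.398492.
Step 6: alpha = 0.05. fail to reject H0.

W+ = 24, W- = 12, W = min = 12, p = 0.398492, fail to reject H0.


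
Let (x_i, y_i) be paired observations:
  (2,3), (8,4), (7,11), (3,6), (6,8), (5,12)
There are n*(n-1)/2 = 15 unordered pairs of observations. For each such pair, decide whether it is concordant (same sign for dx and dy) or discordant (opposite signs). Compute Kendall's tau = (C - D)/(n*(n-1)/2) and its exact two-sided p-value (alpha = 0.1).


Step 1: Enumerate the 15 unordered pairs (i,j) with i<j and classify each by sign(x_j-x_i) * sign(y_j-y_i).
  (1,2):dx=+6,dy=+1->C; (1,3):dx=+5,dy=+8->C; (1,4):dx=+1,dy=+3->C; (1,5):dx=+4,dy=+5->C
  (1,6):dx=+3,dy=+9->C; (2,3):dx=-1,dy=+7->D; (2,4):dx=-5,dy=+2->D; (2,5):dx=-2,dy=+4->D
  (2,6):dx=-3,dy=+8->D; (3,4):dx=-4,dy=-5->C; (3,5):dx=-1,dy=-3->C; (3,6):dx=-2,dy=+1->D
  (4,5):dx=+3,dy=+2->C; (4,6):dx=+2,dy=+6->C; (5,6):dx=-1,dy=+4->D
Step 2: C = 9, D = 6, total pairs = 15.
Step 3: tau = (C - D)/(n(n-1)/2) = (9 - 6)/15 = 0.200000.
Step 4: Exact two-sided p-value (enumerate n! = 720 permutations of y under H0): p = 0.719444.
Step 5: alpha = 0.1. fail to reject H0.

tau_b = 0.2000 (C=9, D=6), p = 0.719444, fail to reject H0.


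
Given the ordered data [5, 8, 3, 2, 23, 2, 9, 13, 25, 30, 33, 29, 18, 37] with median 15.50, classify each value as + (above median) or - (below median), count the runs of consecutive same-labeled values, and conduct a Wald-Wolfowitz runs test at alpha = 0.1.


Step 1: Compute median = 15.50; label A = above, B = below.
Labels in order: BBBBABBBAAAAAA  (n_A = 7, n_B = 7)
Step 2: Count runs R = 4.
Step 3: Under H0 (random ordering), E[R] = 2*n_A*n_B/(n_A+n_B) + 1 = 2*7*7/14 + 1 = 8.0000.
        Var[R] = 2*n_A*n_B*(2*n_A*n_B - n_A - n_B) / ((n_A+n_B)^2 * (n_A+n_B-1)) = 8232/2548 = 3.2308.
        SD[R] = 1.7974.
Step 4: Continuity-corrected z = (R + 0.5 - E[R]) / SD[R] = (4 + 0.5 - 8.0000) / 1.7974 = -1.9472.
Step 5: Two-sided p-value via normal approximation = 2*(1 - Phi(|z|)) = 0.051508.
Step 6: alpha = 0.1. reject H0.

R = 4, z = -1.9472, p = 0.051508, reject H0.


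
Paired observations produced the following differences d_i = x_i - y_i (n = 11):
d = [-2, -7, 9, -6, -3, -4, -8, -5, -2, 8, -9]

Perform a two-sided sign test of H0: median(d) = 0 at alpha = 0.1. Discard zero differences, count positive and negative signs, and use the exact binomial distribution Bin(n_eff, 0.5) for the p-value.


Step 1: Discard zero differences. Original n = 11; n_eff = number of nonzero differences = 11.
Nonzero differences (with sign): -2, -7, +9, -6, -3, -4, -8, -5, -2, +8, -9
Step 2: Count signs: positive = 2, negative = 9.
Step 3: Under H0: P(positive) = 0.5, so the number of positives S ~ Bin(11, 0.5).
Step 4: Two-sided exact p-value = sum of Bin(11,0.5) probabilities at or below the observed probability = 0.065430.
Step 5: alpha = 0.1. reject H0.

n_eff = 11, pos = 2, neg = 9, p = 0.065430, reject H0.


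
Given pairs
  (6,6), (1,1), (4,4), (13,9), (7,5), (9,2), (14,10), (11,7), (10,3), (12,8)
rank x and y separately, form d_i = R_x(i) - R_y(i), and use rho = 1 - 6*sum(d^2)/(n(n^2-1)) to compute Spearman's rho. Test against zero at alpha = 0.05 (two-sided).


Step 1: Rank x and y separately (midranks; no ties here).
rank(x): 6->3, 1->1, 4->2, 13->9, 7->4, 9->5, 14->10, 11->7, 10->6, 12->8
rank(y): 6->6, 1->1, 4->4, 9->9, 5->5, 2->2, 10->10, 7->7, 3->3, 8->8
Step 2: d_i = R_x(i) - R_y(i); compute d_i^2.
  (3-6)^2=9, (1-1)^2=0, (2-4)^2=4, (9-9)^2=0, (4-5)^2=1, (5-2)^2=9, (10-10)^2=0, (7-7)^2=0, (6-3)^2=9, (8-8)^2=0
sum(d^2) = 32.
Step 3: rho = 1 - 6*32 / (10*(10^2 - 1)) = 1 - 192/990 = 0.806061.
Step 4: Under H0, t = rho * sqrt((n-2)/(1-rho^2)) = 3.8522 ~ t(8).
Step 5: Two-sided p-value from the t-distribution with 8 df = 0.004862.
Step 6: alpha = 0.05. reject H0.

rho = 0.8061, p = 0.004862, reject H0 at alpha = 0.05.


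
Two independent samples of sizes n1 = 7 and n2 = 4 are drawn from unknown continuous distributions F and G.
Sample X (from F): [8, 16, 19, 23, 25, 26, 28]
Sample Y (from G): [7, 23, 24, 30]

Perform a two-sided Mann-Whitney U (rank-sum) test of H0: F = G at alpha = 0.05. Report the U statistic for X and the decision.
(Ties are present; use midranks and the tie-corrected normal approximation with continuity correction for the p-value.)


Step 1: Combine and sort all 11 observations; assign midranks.
sorted (value, group): (7,Y), (8,X), (16,X), (19,X), (23,X), (23,Y), (24,Y), (25,X), (26,X), (28,X), (30,Y)
ranks: 7->1, 8->2, 16->3, 19->4, 23->5.5, 23->5.5, 24->7, 25->8, 26->9, 28->10, 30->11
Step 2: Rank sum for X: R1 = 2 + 3 + 4 + 5.5 + 8 + 9 + 10 = 41.5.
Step 3: U_X = R1 - n1(n1+1)/2 = 41.5 - 7*8/2 = 41.5 - 28 = 13.5.
       U_Y = n1*n2 - U_X = 28 - 13.5 = 14.5.
Step 4: Ties are present, so use the tie-corrected normal approximation (with continuity correction) for the p-value.
Step 5: p-value = 1.000000; compare to alpha = 0.05. fail to reject H0.

U_X = 13.5, p = 1.000000, fail to reject H0 at alpha = 0.05.


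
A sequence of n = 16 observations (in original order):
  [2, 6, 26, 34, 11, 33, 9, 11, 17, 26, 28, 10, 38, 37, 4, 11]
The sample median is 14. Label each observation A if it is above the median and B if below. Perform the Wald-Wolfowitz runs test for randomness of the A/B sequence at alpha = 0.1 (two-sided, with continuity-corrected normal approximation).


Step 1: Compute median = 14; label A = above, B = below.
Labels in order: BBAABABBAAABAABB  (n_A = 8, n_B = 8)
Step 2: Count runs R = 9.
Step 3: Under H0 (random ordering), E[R] = 2*n_A*n_B/(n_A+n_B) + 1 = 2*8*8/16 + 1 = 9.0000.
        Var[R] = 2*n_A*n_B*(2*n_A*n_B - n_A - n_B) / ((n_A+n_B)^2 * (n_A+n_B-1)) = 14336/3840 = 3.7333.
        SD[R] = 1.9322.
Step 4: R = E[R], so z = 0 with no continuity correction.
Step 5: Two-sided p-value via normal approximation = 2*(1 - Phi(|z|)) = 1.000000.
Step 6: alpha = 0.1. fail to reject H0.

R = 9, z = 0.0000, p = 1.000000, fail to reject H0.


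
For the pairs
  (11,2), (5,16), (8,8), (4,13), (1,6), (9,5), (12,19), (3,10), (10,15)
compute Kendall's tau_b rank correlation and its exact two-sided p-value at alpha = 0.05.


Step 1: Enumerate the 36 unordered pairs (i,j) with i<j and classify each by sign(x_j-x_i) * sign(y_j-y_i).
  (1,2):dx=-6,dy=+14->D; (1,3):dx=-3,dy=+6->D; (1,4):dx=-7,dy=+11->D; (1,5):dx=-10,dy=+4->D
  (1,6):dx=-2,dy=+3->D; (1,7):dx=+1,dy=+17->C; (1,8):dx=-8,dy=+8->D; (1,9):dx=-1,dy=+13->D
  (2,3):dx=+3,dy=-8->D; (2,4):dx=-1,dy=-3->C; (2,5):dx=-4,dy=-10->C; (2,6):dx=+4,dy=-11->D
  (2,7):dx=+7,dy=+3->C; (2,8):dx=-2,dy=-6->C; (2,9):dx=+5,dy=-1->D; (3,4):dx=-4,dy=+5->D
  (3,5):dx=-7,dy=-2->C; (3,6):dx=+1,dy=-3->D; (3,7):dx=+4,dy=+11->C; (3,8):dx=-5,dy=+2->D
  (3,9):dx=+2,dy=+7->C; (4,5):dx=-3,dy=-7->C; (4,6):dx=+5,dy=-8->D; (4,7):dx=+8,dy=+6->C
  (4,8):dx=-1,dy=-3->C; (4,9):dx=+6,dy=+2->C; (5,6):dx=+8,dy=-1->D; (5,7):dx=+11,dy=+13->C
  (5,8):dx=+2,dy=+4->C; (5,9):dx=+9,dy=+9->C; (6,7):dx=+3,dy=+14->C; (6,8):dx=-6,dy=+5->D
  (6,9):dx=+1,dy=+10->C; (7,8):dx=-9,dy=-9->C; (7,9):dx=-2,dy=-4->C; (8,9):dx=+7,dy=+5->C
Step 2: C = 20, D = 16, total pairs = 36.
Step 3: tau = (C - D)/(n(n-1)/2) = (20 - 16)/36 = 0.111111.
Step 4: Exact two-sided p-value (enumerate n! = 362880 permutations of y under H0): p = 0.761414.
Step 5: alpha = 0.05. fail to reject H0.

tau_b = 0.1111 (C=20, D=16), p = 0.761414, fail to reject H0.


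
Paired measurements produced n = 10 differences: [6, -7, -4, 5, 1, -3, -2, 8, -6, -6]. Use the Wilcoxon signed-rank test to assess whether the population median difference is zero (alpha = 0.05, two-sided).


Step 1: Drop any zero differences (none here) and take |d_i|.
|d| = [6, 7, 4, 5, 1, 3, 2, 8, 6, 6]
Step 2: Midrank |d_i| (ties get averaged ranks).
ranks: |6|->7, |7|->9, |4|->4, |5|->5, |1|->1, |3|->3, |2|->2, |8|->10, |6|->7, |6|->7
Step 3: Attach original signs; sum ranks with positive sign and with negative sign.
W+ = 7 + 5 + 1 + 10 = 23
W- = 9 + 4 + 3 + 2 + 7 + 7 = 32
(Check: W+ + W- = 55 should equal n(n+1)/2 = 55.)
Step 4: Test statistic W = min(W+, W-) = 23.
Step 5: Ties in |d|, so use the tie-corrected normal approximation.
        E[W] = n(n+1)/4 = 10*11/4 = 27.5.
        Tie groups: |d|=6 (t=3); sum(t^3 - t) = 24.
        Var[W] = n(n+1)(2n+1)/24 - sum(t^3-t)/48 = 2310/24 - 24/48 = 95.75.
        z = (W - E[W]) / sqrt(Var[W]) = (23 - 27.5) / 9.7852 = -0.4599.
        Two-sided p = 2*Phi(z) = 0.645603.
Step 6: alpha = 0.05. fail to reject H0.

W+ = 23, W- = 32, W = min = 23, p = 0.645603, fail to reject H0.


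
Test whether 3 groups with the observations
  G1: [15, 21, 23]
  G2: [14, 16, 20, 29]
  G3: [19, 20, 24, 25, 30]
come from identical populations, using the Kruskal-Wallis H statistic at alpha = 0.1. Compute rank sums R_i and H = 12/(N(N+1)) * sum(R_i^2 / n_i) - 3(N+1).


Step 1: Combine all N = 12 observations and assign midranks.
sorted (value, group, rank): (14,G2,1), (15,G1,2), (16,G2,3), (19,G3,4), (20,G2,5.5), (20,G3,5.5), (21,G1,7), (23,G1,8), (24,G3,9), (25,G3,10), (29,G2,11), (30,G3,12)
Step 2: Sum ranks within each group.
R_1 = 17 (n_1 = 3)
R_2 = 20.5 (n_2 = 4)
R_3 = 40.5 (n_3 = 5)
Step 3: H = 12/(N(N+1)) * sum(R_i^2/n_i) - 3(N+1)
     = 12/(12*13) * (17^2/3 + 20.5^2/4 + 40.5^2/5) - 3*13
     = 0.076923 * 529.446 - 39
     = 1.726603.
Step 4: Ties present; correction factor C = 1 - 6/(12^3 - 12) = 0.996503. Corrected H = 1.726603 / 0.996503 = 1.732661.
Step 5: Under H0, H ~ chi^2(2); p-value = 0.420492.
Step 6: alpha = 0.1. fail to reject H0.

H = 1.7327, df = 2, p = 0.420492, fail to reject H0.


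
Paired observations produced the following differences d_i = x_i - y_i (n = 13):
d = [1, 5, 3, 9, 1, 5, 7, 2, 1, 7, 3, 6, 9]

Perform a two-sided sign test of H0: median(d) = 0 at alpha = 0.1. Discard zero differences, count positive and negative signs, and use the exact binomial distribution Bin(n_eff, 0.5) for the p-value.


Step 1: Discard zero differences. Original n = 13; n_eff = number of nonzero differences = 13.
Nonzero differences (with sign): +1, +5, +3, +9, +1, +5, +7, +2, +1, +7, +3, +6, +9
Step 2: Count signs: positive = 13, negative = 0.
Step 3: Under H0: P(positive) = 0.5, so the number of positives S ~ Bin(13, 0.5).
Step 4: Two-sided exact p-value = sum of Bin(13,0.5) probabilities at or below the observed probability = 0.000244.
Step 5: alpha = 0.1. reject H0.

n_eff = 13, pos = 13, neg = 0, p = 0.000244, reject H0.


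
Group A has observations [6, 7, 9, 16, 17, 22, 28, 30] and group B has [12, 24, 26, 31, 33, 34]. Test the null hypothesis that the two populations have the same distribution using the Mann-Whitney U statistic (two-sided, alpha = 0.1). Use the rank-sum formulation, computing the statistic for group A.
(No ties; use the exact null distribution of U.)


Step 1: Combine and sort all 14 observations; assign midranks.
sorted (value, group): (6,X), (7,X), (9,X), (12,Y), (16,X), (17,X), (22,X), (24,Y), (26,Y), (28,X), (30,X), (31,Y), (33,Y), (34,Y)
ranks: 6->1, 7->2, 9->3, 12->4, 16->5, 17->6, 22->7, 24->8, 26->9, 28->10, 30->11, 31->12, 33->13, 34->14
Step 2: Rank sum for X: R1 = 1 + 2 + 3 + 5 + 6 + 7 + 10 + 11 = 45.
Step 3: U_X = R1 - n1(n1+1)/2 = 45 - 8*9/2 = 45 - 36 = 9.
       U_Y = n1*n2 - U_X = 48 - 9 = 39.
Step 4: No ties, so the exact null distribution of U (based on enumerating the C(14,8) = 3003 equally likely rank assignments) gives the two-sided p-value.
Step 5: p-value = 0.059274; compare to alpha = 0.1. reject H0.

U_X = 9, p = 0.059274, reject H0 at alpha = 0.1.


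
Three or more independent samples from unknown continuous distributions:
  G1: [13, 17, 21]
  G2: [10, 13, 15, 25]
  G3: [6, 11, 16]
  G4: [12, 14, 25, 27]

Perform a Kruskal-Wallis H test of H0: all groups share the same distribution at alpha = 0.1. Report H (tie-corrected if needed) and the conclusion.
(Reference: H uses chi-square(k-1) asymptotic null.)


Step 1: Combine all N = 14 observations and assign midranks.
sorted (value, group, rank): (6,G3,1), (10,G2,2), (11,G3,3), (12,G4,4), (13,G1,5.5), (13,G2,5.5), (14,G4,7), (15,G2,8), (16,G3,9), (17,G1,10), (21,G1,11), (25,G2,12.5), (25,G4,12.5), (27,G4,14)
Step 2: Sum ranks within each group.
R_1 = 26.5 (n_1 = 3)
R_2 = 28 (n_2 = 4)
R_3 = 13 (n_3 = 3)
R_4 = 37.5 (n_4 = 4)
Step 3: H = 12/(N(N+1)) * sum(R_i^2/n_i) - 3(N+1)
     = 12/(14*15) * (26.5^2/3 + 28^2/4 + 13^2/3 + 37.5^2/4) - 3*15
     = 0.057143 * 837.979 - 45
     = 2.884524.
Step 4: Ties present; correction factor C = 1 - 12/(14^3 - 14) = 0.995604. Corrected H = 2.884524 / 0.995604 = 2.897259.
Step 5: Under H0, H ~ chi^2(3); p-value = 0.407739.
Step 6: alpha = 0.1. fail to reject H0.

H = 2.8973, df = 3, p = 0.407739, fail to reject H0.


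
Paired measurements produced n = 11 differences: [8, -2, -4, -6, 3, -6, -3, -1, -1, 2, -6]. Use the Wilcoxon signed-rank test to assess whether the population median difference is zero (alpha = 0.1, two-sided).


Step 1: Drop any zero differences (none here) and take |d_i|.
|d| = [8, 2, 4, 6, 3, 6, 3, 1, 1, 2, 6]
Step 2: Midrank |d_i| (ties get averaged ranks).
ranks: |8|->11, |2|->3.5, |4|->7, |6|->9, |3|->5.5, |6|->9, |3|->5.5, |1|->1.5, |1|->1.5, |2|->3.5, |6|->9
Step 3: Attach original signs; sum ranks with positive sign and with negative sign.
W+ = 11 + 5.5 + 3.5 = 20
W- = 3.5 + 7 + 9 + 9 + 5.5 + 1.5 + 1.5 + 9 = 46
(Check: W+ + W- = 66 should equal n(n+1)/2 = 66.)
Step 4: Test statistic W = min(W+, W-) = 20.
Step 5: Ties in |d|, so use the tie-corrected normal approximation.
        E[W] = n(n+1)/4 = 11*12/4 = 33.
        Tie groups: |d|=1 (t=2), |d|=2 (t=2), |d|=3 (t=2), |d|=6 (t=3); sum(t^3 - t) = 42.
        Var[W] = n(n+1)(2n+1)/24 - sum(t^3-t)/48 = 3036/24 - 42/48 = 125.625.
        z = (W - E[W]) / sqrt(Var[W]) = (20 - 33) / 11.2083 = -1.1599.
        Two-sided p = 2*Phi(z) = 0.246106.
Step 6: alpha = 0.1. fail to reject H0.

W+ = 20, W- = 46, W = min = 20, p = 0.246106, fail to reject H0.


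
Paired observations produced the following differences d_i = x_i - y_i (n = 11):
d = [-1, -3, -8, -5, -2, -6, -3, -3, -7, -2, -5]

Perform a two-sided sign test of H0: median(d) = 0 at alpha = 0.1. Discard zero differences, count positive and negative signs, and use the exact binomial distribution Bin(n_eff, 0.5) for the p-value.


Step 1: Discard zero differences. Original n = 11; n_eff = number of nonzero differences = 11.
Nonzero differences (with sign): -1, -3, -8, -5, -2, -6, -3, -3, -7, -2, -5
Step 2: Count signs: positive = 0, negative = 11.
Step 3: Under H0: P(positive) = 0.5, so the number of positives S ~ Bin(11, 0.5).
Step 4: Two-sided exact p-value = sum of Bin(11,0.5) probabilities at or below the observed probability = 0.000977.
Step 5: alpha = 0.1. reject H0.

n_eff = 11, pos = 0, neg = 11, p = 0.000977, reject H0.


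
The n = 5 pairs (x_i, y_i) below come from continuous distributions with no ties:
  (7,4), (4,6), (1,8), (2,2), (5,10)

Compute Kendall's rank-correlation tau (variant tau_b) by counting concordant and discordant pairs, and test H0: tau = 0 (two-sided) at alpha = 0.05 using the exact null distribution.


Step 1: Enumerate the 10 unordered pairs (i,j) with i<j and classify each by sign(x_j-x_i) * sign(y_j-y_i).
  (1,2):dx=-3,dy=+2->D; (1,3):dx=-6,dy=+4->D; (1,4):dx=-5,dy=-2->C; (1,5):dx=-2,dy=+6->D
  (2,3):dx=-3,dy=+2->D; (2,4):dx=-2,dy=-4->C; (2,5):dx=+1,dy=+4->C; (3,4):dx=+1,dy=-6->D
  (3,5):dx=+4,dy=+2->C; (4,5):dx=+3,dy=+8->C
Step 2: C = 5, D = 5, total pairs = 10.
Step 3: tau = (C - D)/(n(n-1)/2) = (5 - 5)/10 = 0.000000.
Step 4: Exact two-sided p-value (enumerate n! = 120 permutations of y under H0): p = 1.000000.
Step 5: alpha = 0.05. fail to reject H0.

tau_b = 0.0000 (C=5, D=5), p = 1.000000, fail to reject H0.


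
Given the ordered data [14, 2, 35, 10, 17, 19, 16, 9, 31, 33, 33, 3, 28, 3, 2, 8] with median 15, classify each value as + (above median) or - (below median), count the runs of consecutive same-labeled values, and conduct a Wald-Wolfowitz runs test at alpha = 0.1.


Step 1: Compute median = 15; label A = above, B = below.
Labels in order: BBABAAABAAABABBB  (n_A = 8, n_B = 8)
Step 2: Count runs R = 9.
Step 3: Under H0 (random ordering), E[R] = 2*n_A*n_B/(n_A+n_B) + 1 = 2*8*8/16 + 1 = 9.0000.
        Var[R] = 2*n_A*n_B*(2*n_A*n_B - n_A - n_B) / ((n_A+n_B)^2 * (n_A+n_B-1)) = 14336/3840 = 3.7333.
        SD[R] = 1.9322.
Step 4: R = E[R], so z = 0 with no continuity correction.
Step 5: Two-sided p-value via normal approximation = 2*(1 - Phi(|z|)) = 1.000000.
Step 6: alpha = 0.1. fail to reject H0.

R = 9, z = 0.0000, p = 1.000000, fail to reject H0.


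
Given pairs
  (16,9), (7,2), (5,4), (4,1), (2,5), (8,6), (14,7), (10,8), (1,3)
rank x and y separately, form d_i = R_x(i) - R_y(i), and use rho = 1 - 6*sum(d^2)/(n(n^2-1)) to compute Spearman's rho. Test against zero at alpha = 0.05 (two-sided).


Step 1: Rank x and y separately (midranks; no ties here).
rank(x): 16->9, 7->5, 5->4, 4->3, 2->2, 8->6, 14->8, 10->7, 1->1
rank(y): 9->9, 2->2, 4->4, 1->1, 5->5, 6->6, 7->7, 8->8, 3->3
Step 2: d_i = R_x(i) - R_y(i); compute d_i^2.
  (9-9)^2=0, (5-2)^2=9, (4-4)^2=0, (3-1)^2=4, (2-5)^2=9, (6-6)^2=0, (8-7)^2=1, (7-8)^2=1, (1-3)^2=4
sum(d^2) = 28.
Step 3: rho = 1 - 6*28 / (9*(9^2 - 1)) = 1 - 168/720 = 0.766667.
Step 4: Under H0, t = rho * sqrt((n-2)/(1-rho^2)) = 3.1593 ~ t(7).
Step 5: Two-sided p-value from the t-distribution with 7 df = 0.015944.
Step 6: alpha = 0.05. reject H0.

rho = 0.7667, p = 0.015944, reject H0 at alpha = 0.05.


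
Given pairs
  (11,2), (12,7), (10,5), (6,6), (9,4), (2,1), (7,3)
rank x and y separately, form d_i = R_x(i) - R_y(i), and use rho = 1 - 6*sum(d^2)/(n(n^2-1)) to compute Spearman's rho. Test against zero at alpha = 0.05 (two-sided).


Step 1: Rank x and y separately (midranks; no ties here).
rank(x): 11->6, 12->7, 10->5, 6->2, 9->4, 2->1, 7->3
rank(y): 2->2, 7->7, 5->5, 6->6, 4->4, 1->1, 3->3
Step 2: d_i = R_x(i) - R_y(i); compute d_i^2.
  (6-2)^2=16, (7-7)^2=0, (5-5)^2=0, (2-6)^2=16, (4-4)^2=0, (1-1)^2=0, (3-3)^2=0
sum(d^2) = 32.
Step 3: rho = 1 - 6*32 / (7*(7^2 - 1)) = 1 - 192/336 = 0.428571.
Step 4: Under H0, t = rho * sqrt((n-2)/(1-rho^2)) = 1.0607 ~ t(5).
Step 5: Two-sided p-value from the t-distribution with 5 df = 0.337368.
Step 6: alpha = 0.05. fail to reject H0.

rho = 0.4286, p = 0.337368, fail to reject H0 at alpha = 0.05.


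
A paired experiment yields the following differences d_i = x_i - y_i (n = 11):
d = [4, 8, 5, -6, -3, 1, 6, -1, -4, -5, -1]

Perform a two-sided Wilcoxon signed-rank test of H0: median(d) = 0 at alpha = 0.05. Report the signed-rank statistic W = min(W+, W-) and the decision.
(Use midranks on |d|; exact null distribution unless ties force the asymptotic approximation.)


Step 1: Drop any zero differences (none here) and take |d_i|.
|d| = [4, 8, 5, 6, 3, 1, 6, 1, 4, 5, 1]
Step 2: Midrank |d_i| (ties get averaged ranks).
ranks: |4|->5.5, |8|->11, |5|->7.5, |6|->9.5, |3|->4, |1|->2, |6|->9.5, |1|->2, |4|->5.5, |5|->7.5, |1|->2
Step 3: Attach original signs; sum ranks with positive sign and with negative sign.
W+ = 5.5 + 11 + 7.5 + 2 + 9.5 = 35.5
W- = 9.5 + 4 + 2 + 5.5 + 7.5 + 2 = 30.5
(Check: W+ + W- = 66 should equal n(n+1)/2 = 66.)
Step 4: Test statistic W = min(W+, W-) = 30.5.
Step 5: Ties in |d|, so use the tie-corrected normal approximation.
        E[W] = n(n+1)/4 = 11*12/4 = 33.
        Tie groups: |d|=1 (t=3), |d|=4 (t=2), |d|=5 (t=2), |d|=6 (t=2); sum(t^3 - t) = 42.
        Var[W] = n(n+1)(2n+1)/24 - sum(t^3-t)/48 = 3036/24 - 42/48 = 125.625.
        z = (W - E[W]) / sqrt(Var[W]) = (30.5 - 33) / 11.2083 = -0.2230.
        Two-sided p = 2*Phi(z) = 0.823497.
Step 6: alpha = 0.05. fail to reject H0.

W+ = 35.5, W- = 30.5, W = min = 30.5, p = 0.823497, fail to reject H0.


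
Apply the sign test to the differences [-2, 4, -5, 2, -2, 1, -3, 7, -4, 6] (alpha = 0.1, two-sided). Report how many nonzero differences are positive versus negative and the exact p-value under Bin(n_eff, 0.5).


Step 1: Discard zero differences. Original n = 10; n_eff = number of nonzero differences = 10.
Nonzero differences (with sign): -2, +4, -5, +2, -2, +1, -3, +7, -4, +6
Step 2: Count signs: positive = 5, negative = 5.
Step 3: Under H0: P(positive) = 0.5, so the number of positives S ~ Bin(10, 0.5).
Step 4: Two-sided exact p-value = sum of Bin(10,0.5) probabilities at or below the observed probability = 1.000000.
Step 5: alpha = 0.1. fail to reject H0.

n_eff = 10, pos = 5, neg = 5, p = 1.000000, fail to reject H0.


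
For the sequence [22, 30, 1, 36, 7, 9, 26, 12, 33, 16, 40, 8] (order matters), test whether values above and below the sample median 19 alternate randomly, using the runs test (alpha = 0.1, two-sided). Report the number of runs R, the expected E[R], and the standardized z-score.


Step 1: Compute median = 19; label A = above, B = below.
Labels in order: AABABBABABAB  (n_A = 6, n_B = 6)
Step 2: Count runs R = 10.
Step 3: Under H0 (random ordering), E[R] = 2*n_A*n_B/(n_A+n_B) + 1 = 2*6*6/12 + 1 = 7.0000.
        Var[R] = 2*n_A*n_B*(2*n_A*n_B - n_A - n_B) / ((n_A+n_B)^2 * (n_A+n_B-1)) = 4320/1584 = 2.7273.
        SD[R] = 1.6514.
Step 4: Continuity-corrected z = (R - 0.5 - E[R]) / SD[R] = (10 - 0.5 - 7.0000) / 1.6514 = 1.5138.
Step 5: Two-sided p-value via normal approximation = 2*(1 - Phi(|z|)) = 0.130070.
Step 6: alpha = 0.1. fail to reject H0.

R = 10, z = 1.5138, p = 0.130070, fail to reject H0.


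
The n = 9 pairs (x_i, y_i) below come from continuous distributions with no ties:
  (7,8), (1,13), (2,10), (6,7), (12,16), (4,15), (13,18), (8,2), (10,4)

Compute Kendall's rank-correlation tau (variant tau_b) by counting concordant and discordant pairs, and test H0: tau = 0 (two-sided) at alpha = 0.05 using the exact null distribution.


Step 1: Enumerate the 36 unordered pairs (i,j) with i<j and classify each by sign(x_j-x_i) * sign(y_j-y_i).
  (1,2):dx=-6,dy=+5->D; (1,3):dx=-5,dy=+2->D; (1,4):dx=-1,dy=-1->C; (1,5):dx=+5,dy=+8->C
  (1,6):dx=-3,dy=+7->D; (1,7):dx=+6,dy=+10->C; (1,8):dx=+1,dy=-6->D; (1,9):dx=+3,dy=-4->D
  (2,3):dx=+1,dy=-3->D; (2,4):dx=+5,dy=-6->D; (2,5):dx=+11,dy=+3->C; (2,6):dx=+3,dy=+2->C
  (2,7):dx=+12,dy=+5->C; (2,8):dx=+7,dy=-11->D; (2,9):dx=+9,dy=-9->D; (3,4):dx=+4,dy=-3->D
  (3,5):dx=+10,dy=+6->C; (3,6):dx=+2,dy=+5->C; (3,7):dx=+11,dy=+8->C; (3,8):dx=+6,dy=-8->D
  (3,9):dx=+8,dy=-6->D; (4,5):dx=+6,dy=+9->C; (4,6):dx=-2,dy=+8->D; (4,7):dx=+7,dy=+11->C
  (4,8):dx=+2,dy=-5->D; (4,9):dx=+4,dy=-3->D; (5,6):dx=-8,dy=-1->C; (5,7):dx=+1,dy=+2->C
  (5,8):dx=-4,dy=-14->C; (5,9):dx=-2,dy=-12->C; (6,7):dx=+9,dy=+3->C; (6,8):dx=+4,dy=-13->D
  (6,9):dx=+6,dy=-11->D; (7,8):dx=-5,dy=-16->C; (7,9):dx=-3,dy=-14->C; (8,9):dx=+2,dy=+2->C
Step 2: C = 19, D = 17, total pairs = 36.
Step 3: tau = (C - D)/(n(n-1)/2) = (19 - 17)/36 = 0.055556.
Step 4: Exact two-sided p-value (enumerate n! = 362880 permutations of y under H0): p = 0.919455.
Step 5: alpha = 0.05. fail to reject H0.

tau_b = 0.0556 (C=19, D=17), p = 0.919455, fail to reject H0.


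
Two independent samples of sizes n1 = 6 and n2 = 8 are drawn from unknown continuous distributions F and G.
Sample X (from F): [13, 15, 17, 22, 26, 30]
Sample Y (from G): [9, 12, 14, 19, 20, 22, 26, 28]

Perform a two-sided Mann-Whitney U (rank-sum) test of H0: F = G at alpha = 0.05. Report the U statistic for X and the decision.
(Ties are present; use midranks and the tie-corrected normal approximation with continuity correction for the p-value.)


Step 1: Combine and sort all 14 observations; assign midranks.
sorted (value, group): (9,Y), (12,Y), (13,X), (14,Y), (15,X), (17,X), (19,Y), (20,Y), (22,X), (22,Y), (26,X), (26,Y), (28,Y), (30,X)
ranks: 9->1, 12->2, 13->3, 14->4, 15->5, 17->6, 19->7, 20->8, 22->9.5, 22->9.5, 26->11.5, 26->11.5, 28->13, 30->14
Step 2: Rank sum for X: R1 = 3 + 5 + 6 + 9.5 + 11.5 + 14 = 49.
Step 3: U_X = R1 - n1(n1+1)/2 = 49 - 6*7/2 = 49 - 21 = 28.
       U_Y = n1*n2 - U_X = 48 - 28 = 20.
Step 4: Ties are present, so use the tie-corrected normal approximation (with continuity correction) for the p-value.
Step 5: p-value = 0.650661; compare to alpha = 0.05. fail to reject H0.

U_X = 28, p = 0.650661, fail to reject H0 at alpha = 0.05.


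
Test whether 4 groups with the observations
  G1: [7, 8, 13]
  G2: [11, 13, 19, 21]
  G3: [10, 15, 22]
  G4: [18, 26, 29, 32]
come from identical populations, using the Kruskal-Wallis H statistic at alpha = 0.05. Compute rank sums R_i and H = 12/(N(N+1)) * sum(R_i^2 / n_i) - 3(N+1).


Step 1: Combine all N = 14 observations and assign midranks.
sorted (value, group, rank): (7,G1,1), (8,G1,2), (10,G3,3), (11,G2,4), (13,G1,5.5), (13,G2,5.5), (15,G3,7), (18,G4,8), (19,G2,9), (21,G2,10), (22,G3,11), (26,G4,12), (29,G4,13), (32,G4,14)
Step 2: Sum ranks within each group.
R_1 = 8.5 (n_1 = 3)
R_2 = 28.5 (n_2 = 4)
R_3 = 21 (n_3 = 3)
R_4 = 47 (n_4 = 4)
Step 3: H = 12/(N(N+1)) * sum(R_i^2/n_i) - 3(N+1)
     = 12/(14*15) * (8.5^2/3 + 28.5^2/4 + 21^2/3 + 47^2/4) - 3*15
     = 0.057143 * 926.396 - 45
     = 7.936905.
Step 4: Ties present; correction factor C = 1 - 6/(14^3 - 14) = 0.997802. Corrected H = 7.936905 / 0.997802 = 7.954387.
Step 5: Under H0, H ~ chi^2(3); p-value = 0.046964.
Step 6: alpha = 0.05. reject H0.

H = 7.9544, df = 3, p = 0.046964, reject H0.


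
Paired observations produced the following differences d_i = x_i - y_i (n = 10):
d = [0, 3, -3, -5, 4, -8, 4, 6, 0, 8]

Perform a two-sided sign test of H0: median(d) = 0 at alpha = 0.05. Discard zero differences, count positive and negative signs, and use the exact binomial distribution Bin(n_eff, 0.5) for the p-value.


Step 1: Discard zero differences. Original n = 10; n_eff = number of nonzero differences = 8.
Nonzero differences (with sign): +3, -3, -5, +4, -8, +4, +6, +8
Step 2: Count signs: positive = 5, negative = 3.
Step 3: Under H0: P(positive) = 0.5, so the number of positives S ~ Bin(8, 0.5).
Step 4: Two-sided exact p-value = sum of Bin(8,0.5) probabilities at or below the observed probability = 0.726562.
Step 5: alpha = 0.05. fail to reject H0.

n_eff = 8, pos = 5, neg = 3, p = 0.726562, fail to reject H0.


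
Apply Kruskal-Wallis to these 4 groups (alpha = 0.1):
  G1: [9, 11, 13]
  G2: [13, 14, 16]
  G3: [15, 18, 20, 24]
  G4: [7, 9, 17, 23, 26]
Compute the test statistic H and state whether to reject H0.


Step 1: Combine all N = 15 observations and assign midranks.
sorted (value, group, rank): (7,G4,1), (9,G1,2.5), (9,G4,2.5), (11,G1,4), (13,G1,5.5), (13,G2,5.5), (14,G2,7), (15,G3,8), (16,G2,9), (17,G4,10), (18,G3,11), (20,G3,12), (23,G4,13), (24,G3,14), (26,G4,15)
Step 2: Sum ranks within each group.
R_1 = 12 (n_1 = 3)
R_2 = 21.5 (n_2 = 3)
R_3 = 45 (n_3 = 4)
R_4 = 41.5 (n_4 = 5)
Step 3: H = 12/(N(N+1)) * sum(R_i^2/n_i) - 3(N+1)
     = 12/(15*16) * (12^2/3 + 21.5^2/3 + 45^2/4 + 41.5^2/5) - 3*16
     = 0.050000 * 1052.78 - 48
     = 4.639167.
Step 4: Ties present; correction factor C = 1 - 12/(15^3 - 15) = 0.996429. Corrected H = 4.639167 / 0.996429 = 4.655795.
Step 5: Under H0, H ~ chi^2(3); p-value = 0.198808.
Step 6: alpha = 0.1. fail to reject H0.

H = 4.6558, df = 3, p = 0.198808, fail to reject H0.


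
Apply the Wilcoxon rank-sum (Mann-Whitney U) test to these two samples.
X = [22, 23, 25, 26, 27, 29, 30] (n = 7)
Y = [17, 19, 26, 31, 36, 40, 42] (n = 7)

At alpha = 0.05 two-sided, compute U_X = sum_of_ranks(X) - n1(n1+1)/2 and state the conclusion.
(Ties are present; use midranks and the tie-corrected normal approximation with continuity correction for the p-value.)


Step 1: Combine and sort all 14 observations; assign midranks.
sorted (value, group): (17,Y), (19,Y), (22,X), (23,X), (25,X), (26,X), (26,Y), (27,X), (29,X), (30,X), (31,Y), (36,Y), (40,Y), (42,Y)
ranks: 17->1, 19->2, 22->3, 23->4, 25->5, 26->6.5, 26->6.5, 27->8, 29->9, 30->10, 31->11, 36->12, 40->13, 42->14
Step 2: Rank sum for X: R1 = 3 + 4 + 5 + 6.5 + 8 + 9 + 10 = 45.5.
Step 3: U_X = R1 - n1(n1+1)/2 = 45.5 - 7*8/2 = 45.5 - 28 = 17.5.
       U_Y = n1*n2 - U_X = 49 - 17.5 = 31.5.
Step 4: Ties are present, so use the tie-corrected normal approximation (with continuity correction) for the p-value.
Step 5: p-value = 0.405717; compare to alpha = 0.05. fail to reject H0.

U_X = 17.5, p = 0.405717, fail to reject H0 at alpha = 0.05.


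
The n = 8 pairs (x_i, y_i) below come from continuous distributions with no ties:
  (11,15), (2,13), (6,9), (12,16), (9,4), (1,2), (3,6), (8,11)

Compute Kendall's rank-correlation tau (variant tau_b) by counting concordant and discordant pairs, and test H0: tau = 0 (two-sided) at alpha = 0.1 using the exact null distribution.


Step 1: Enumerate the 28 unordered pairs (i,j) with i<j and classify each by sign(x_j-x_i) * sign(y_j-y_i).
  (1,2):dx=-9,dy=-2->C; (1,3):dx=-5,dy=-6->C; (1,4):dx=+1,dy=+1->C; (1,5):dx=-2,dy=-11->C
  (1,6):dx=-10,dy=-13->C; (1,7):dx=-8,dy=-9->C; (1,8):dx=-3,dy=-4->C; (2,3):dx=+4,dy=-4->D
  (2,4):dx=+10,dy=+3->C; (2,5):dx=+7,dy=-9->D; (2,6):dx=-1,dy=-11->C; (2,7):dx=+1,dy=-7->D
  (2,8):dx=+6,dy=-2->D; (3,4):dx=+6,dy=+7->C; (3,5):dx=+3,dy=-5->D; (3,6):dx=-5,dy=-7->C
  (3,7):dx=-3,dy=-3->C; (3,8):dx=+2,dy=+2->C; (4,5):dx=-3,dy=-12->C; (4,6):dx=-11,dy=-14->C
  (4,7):dx=-9,dy=-10->C; (4,8):dx=-4,dy=-5->C; (5,6):dx=-8,dy=-2->C; (5,7):dx=-6,dy=+2->D
  (5,8):dx=-1,dy=+7->D; (6,7):dx=+2,dy=+4->C; (6,8):dx=+7,dy=+9->C; (7,8):dx=+5,dy=+5->C
Step 2: C = 21, D = 7, total pairs = 28.
Step 3: tau = (C - D)/(n(n-1)/2) = (21 - 7)/28 = 0.500000.
Step 4: Exact two-sided p-value (enumerate n! = 40320 permutations of y under H0): p = 0.108681.
Step 5: alpha = 0.1. fail to reject H0.

tau_b = 0.5000 (C=21, D=7), p = 0.108681, fail to reject H0.


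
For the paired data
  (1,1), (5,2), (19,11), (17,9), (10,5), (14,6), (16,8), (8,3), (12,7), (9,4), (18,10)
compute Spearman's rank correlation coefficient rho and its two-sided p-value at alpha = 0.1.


Step 1: Rank x and y separately (midranks; no ties here).
rank(x): 1->1, 5->2, 19->11, 17->9, 10->5, 14->7, 16->8, 8->3, 12->6, 9->4, 18->10
rank(y): 1->1, 2->2, 11->11, 9->9, 5->5, 6->6, 8->8, 3->3, 7->7, 4->4, 10->10
Step 2: d_i = R_x(i) - R_y(i); compute d_i^2.
  (1-1)^2=0, (2-2)^2=0, (11-11)^2=0, (9-9)^2=0, (5-5)^2=0, (7-6)^2=1, (8-8)^2=0, (3-3)^2=0, (6-7)^2=1, (4-4)^2=0, (10-10)^2=0
sum(d^2) = 2.
Step 3: rho = 1 - 6*2 / (11*(11^2 - 1)) = 1 - 12/1320 = 0.990909.
Step 4: Under H0, t = rho * sqrt((n-2)/(1-rho^2)) = 22.0966 ~ t(9).
Step 5: Two-sided p-value from the t-distribution with 9 df = 0.000000.
Step 6: alpha = 0.1. reject H0.

rho = 0.9909, p = 0.000000, reject H0 at alpha = 0.1.
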